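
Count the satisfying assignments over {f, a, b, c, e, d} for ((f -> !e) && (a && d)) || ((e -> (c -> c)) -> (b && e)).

Initial set: {(((f -> !e) && (a && d)) || ((e -> (c -> c)) -> (b && e)))}.
(((f -> !e) && (a && d)) || ((e -> (c -> c)) -> (b && e))): β-rule — branch into ((f -> !e) && (a && d))  //  ((e -> (c -> c)) -> (b && e)).
  branch 1 (add ((f -> !e) && (a && d))):
    ((f -> !e) && (a && d)): α-rule — add (f -> !e), (a && d).
    (a && d): α-rule — add a, d.
    (f -> !e): β-rule — branch into !f  //  !e.
      branch 1.1 (add !f):
        ○ open, literals {a=T, d=T, f=F}.
      branch 1.2 (add !e):
        ○ open, literals {a=T, d=T, e=F}.
  branch 2 (add ((e -> (c -> c)) -> (b && e))):
    ((e -> (c -> c)) -> (b && e)): β-rule — branch into !(e -> (c -> c))  //  (b && e).
      branch 2.1 (add !(e -> (c -> c))):
        !(e -> (c -> c)): α-rule — add e, !(c -> c).
        !(c -> c): α-rule — add c, !c.
        × closes — contains both c and !c.
      branch 2.2 (add (b && e)):
        (b && e): α-rule — add b, e.
        ○ open, literals {b=T, e=T}.
1 branch closed, 3 open.
Each open branch fixes some atoms; the unmentioned ones are free. Counting distinct full assignments: branch {a=T, d=T, f=F} (b, c, e) contributes 8 new; branch {a=T, d=T, e=F} (f, b, c) contributes 4 new; branch {b=T, e=T} (f, a, c, d) contributes 14 new. Total: 26.

26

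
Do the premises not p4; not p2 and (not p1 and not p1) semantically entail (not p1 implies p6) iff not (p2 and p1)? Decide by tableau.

Initial set: {not p4; (not p2 and (not p1 and not p1)); not ((not p1 implies p6) iff not (p2 and p1))}.
(not p2 and (not p1 and not p1)): α-rule — add not p2, (not p1 and not p1).
(not p1 and not p1): α-rule — add not p1, not p1.
not ((not p1 implies p6) iff not (p2 and p1)): β-rule — branch into (not p1 implies p6), not not (p2 and p1)  //  not (not p1 implies p6), not (p2 and p1).
  branch 1 (add (not p1 implies p6), not not (p2 and p1)):
    not not (p2 and p1): α-rule — add p2, p1.
    × closes — contains both p2 and not p2.
  branch 2 (add not (not p1 implies p6), not (p2 and p1)):
    not (not p1 implies p6): α-rule — add not p1, not p6.
    not (p2 and p1): β-rule — branch into not p2  //  not p1.
      branch 2.1 (add not p2):
        ○ open, literals {p1=false, p2=false, p4=false, p6=false}.
      branch 2.2 (add not p1):
        ○ open, literals {p1=false, p2=false, p4=false, p6=false}.
1 branch closed, 2 open.
An open branch gives a countermodel: p1=false, p2=false, p4=false, p6=false (unmentioned atoms arbitrary); the premises hold there but the conclusion fails.

No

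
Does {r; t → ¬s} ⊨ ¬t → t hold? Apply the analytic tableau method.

Initial set: {r; (t → ¬s); ¬(¬t → t)}.
¬(¬t → t): α-rule — add ¬t, ¬t.
(t → ¬s): β-rule — branch into ¬t  //  ¬s.
  branch 1 (add ¬t):
    ○ open, literals {r=1, t=0}.
  branch 2 (add ¬s):
    ○ open, literals {r=1, s=0, t=0}.
0 branches closed, 2 open.
An open branch gives a countermodel: r=1, t=0 (unmentioned atoms arbitrary); the premises hold there but the conclusion fails.

No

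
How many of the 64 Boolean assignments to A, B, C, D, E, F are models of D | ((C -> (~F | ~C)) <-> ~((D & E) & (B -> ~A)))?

56

Initial set: {(D | ((C -> (~F | ~C)) <-> ~((D & E) & (B -> ~A))))}.
(D | ((C -> (~F | ~C)) <-> ~((D & E) & (B -> ~A)))): β-rule — branch into D  //  ((C -> (~F | ~C)) <-> ~((D & E) & (B -> ~A))).
  branch 1 (add D):
    ○ open, literals {D=true}.
  branch 2 (add ((C -> (~F | ~C)) <-> ~((D & E) & (B -> ~A)))):
    ((C -> (~F | ~C)) <-> ~((D & E) & (B -> ~A))): β-rule — branch into (C -> (~F | ~C)), ~((D & E) & (B -> ~A))  //  ~(C -> (~F | ~C)), ~~((D & E) & (B -> ~A)).
      branch 2.1 (add (C -> (~F | ~C)), ~((D & E) & (B -> ~A))):
        (C -> (~F | ~C)): β-rule — branch into ~C  //  (~F | ~C).
          branch 2.1.1 (add ~C):
            ~((D & E) & (B -> ~A)): β-rule — branch into ~(D & E)  //  ~(B -> ~A).
              branch 2.1.1.1 (add ~(D & E)):
                ~(D & E): β-rule — branch into ~D  //  ~E.
                  branch 2.1.1.1.1 (add ~D):
                    ○ open, literals {C=false, D=false}.
                  branch 2.1.1.1.2 (add ~E):
                    ○ open, literals {C=false, E=false}.
              branch 2.1.1.2 (add ~(B -> ~A)):
                ~(B -> ~A): α-rule — add B, ~~A.
                ○ open, literals {A=true, B=true, C=false}.
          branch 2.1.2 (add (~F | ~C)):
            ~((D & E) & (B -> ~A)): β-rule — branch into ~(D & E)  //  ~(B -> ~A).
              branch 2.1.2.1 (add ~(D & E)):
                (~F | ~C): β-rule — branch into ~F  //  ~C.
                  branch 2.1.2.1.1 (add ~F):
                    ~(D & E): β-rule — branch into ~D  //  ~E.
                      branch 2.1.2.1.1.1 (add ~D):
                        ○ open, literals {D=false, F=false}.
                      branch 2.1.2.1.1.2 (add ~E):
                        ○ open, literals {E=false, F=false}.
                  branch 2.1.2.1.2 (add ~C):
                    ~(D & E): β-rule — branch into ~D  //  ~E.
                      branch 2.1.2.1.2.1 (add ~D):
                        ○ open, literals {C=false, D=false}.
                      branch 2.1.2.1.2.2 (add ~E):
                        ○ open, literals {C=false, E=false}.
              branch 2.1.2.2 (add ~(B -> ~A)):
                ~(B -> ~A): α-rule — add B, ~~A.
                (~F | ~C): β-rule — branch into ~F  //  ~C.
                  branch 2.1.2.2.1 (add ~F):
                    ○ open, literals {A=true, B=true, F=false}.
                  branch 2.1.2.2.2 (add ~C):
                    ○ open, literals {A=true, B=true, C=false}.
      branch 2.2 (add ~(C -> (~F | ~C)), ~~((D & E) & (B -> ~A))):
        ~(C -> (~F | ~C)): α-rule — add C, ~(~F | ~C).
        ~~((D & E) & (B -> ~A)): α-rule — add (D & E), (B -> ~A).
        ~(~F | ~C): α-rule — add ~~F, ~~C.
        (D & E): α-rule — add D, E.
        (B -> ~A): β-rule — branch into ~B  //  ~A.
          branch 2.2.1 (add ~B):
            ○ open, literals {B=false, C=true, D=true, E=true, F=true}.
          branch 2.2.2 (add ~A):
            ○ open, literals {A=false, C=true, D=true, E=true, F=true}.
0 branches closed, 12 open.
Each open branch fixes some atoms; the unmentioned ones are free. Counting distinct full assignments: branch {D=true} (A, B, C, E, F) contributes 32 new; branch {C=false, D=false} (A, B, E, F) contributes 16 new; branch {C=false, E=false} (A, B, D, F) contributes 0 new; branch {A=true, B=true, C=false} (D, E, F) contributes 0 new; branch {D=false, F=false} (A, B, C, E) contributes 8 new; branch {E=false, F=false} (A, B, C, D) contributes 0 new; branch {C=false, D=false} (A, B, E, F) contributes 0 new; branch {C=false, E=false} (A, B, D, F) contributes 0 new; branch {A=true, B=true, F=false} (C, D, E) contributes 0 new; branch {A=true, B=true, C=false} (D, E, F) contributes 0 new; branch {B=false, C=true, D=true, E=true, F=true} (A) contributes 0 new; branch {A=false, C=true, D=true, E=true, F=true} (B) contributes 0 new. Total: 56.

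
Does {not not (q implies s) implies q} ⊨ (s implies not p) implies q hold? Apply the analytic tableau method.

Yes

Initial set: {T (not not (q implies s) implies q); F ((s implies not p) implies q)}.
F ((s implies not p) implies q): α-rule — add T (s implies not p), F q.
T (not not (q implies s) implies q): β-rule — branch into F not not (q implies s)  //  T q.
  branch 1 (add F not not (q implies s)):
    F not not (q implies s): drop double negation, giving F (q implies s).
    F (q implies s): α-rule — add T q, F s.
    × closes — contains both q and not q.
  branch 2 (add T q):
    × closes — contains both q and not q.
All 2 branches close.
Every branch closed, so the premises entail the conclusion.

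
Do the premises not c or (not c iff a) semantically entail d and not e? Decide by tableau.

No

Initial set: {T (not c or (not c iff a)); F (d and not e)}.
T (not c or (not c iff a)): β-rule — branch into T not c  //  T (not c iff a).
  branch 1 (add T not c):
    F (d and not e): β-rule — branch into F d  //  F not e.
      branch 1.1 (add F d):
        ○ open, literals {c=0, d=0}.
      branch 1.2 (add F not e):
        ○ open, literals {c=0, e=1}.
  branch 2 (add T (not c iff a)):
    F (d and not e): β-rule — branch into F d  //  F not e.
      branch 2.1 (add F d):
        T (not c iff a): β-rule — branch into T not c, T a  //  F not c, F a.
          branch 2.1.1 (add T not c, T a):
            ○ open, literals {a=1, c=0, d=0}.
          branch 2.1.2 (add F not c, F a):
            ○ open, literals {a=0, c=1, d=0}.
      branch 2.2 (add F not e):
        T (not c iff a): β-rule — branch into T not c, T a  //  F not c, F a.
          branch 2.2.1 (add T not c, T a):
            ○ open, literals {a=1, c=0, e=1}.
          branch 2.2.2 (add F not c, F a):
            ○ open, literals {a=0, c=1, e=1}.
0 branches closed, 6 open.
An open branch gives a countermodel: c=0, d=0 (unmentioned atoms arbitrary); the premises hold there but the conclusion fails.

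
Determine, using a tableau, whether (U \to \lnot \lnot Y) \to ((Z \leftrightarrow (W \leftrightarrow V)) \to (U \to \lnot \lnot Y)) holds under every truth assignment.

Assume the negation and expand:
Initial set: {\lnot ((U \to \lnot \lnot Y) \to ((Z \leftrightarrow (W \leftrightarrow V)) \to (U \to \lnot \lnot Y)))}.
\lnot ((U \to \lnot \lnot Y) \to ((Z \leftrightarrow (W \leftrightarrow V)) \to (U \to \lnot \lnot Y))): α-rule — add (U \to \lnot \lnot Y), \lnot ((Z \leftrightarrow (W \leftrightarrow V)) \to (U \to \lnot \lnot Y)).
\lnot ((Z \leftrightarrow (W \leftrightarrow V)) \to (U \to \lnot \lnot Y)): α-rule — add (Z \leftrightarrow (W \leftrightarrow V)), \lnot (U \to \lnot \lnot Y).
\lnot (U \to \lnot \lnot Y): α-rule — add U, \lnot \lnot \lnot Y.
\lnot \lnot \lnot Y: drop double negation, giving \lnot Y.
(U \to \lnot \lnot Y): β-rule — branch into \lnot U  //  \lnot \lnot Y.
  branch 1 (add \lnot U):
    × closes — contains both U and \lnot U.
  branch 2 (add \lnot \lnot Y):
    \lnot \lnot Y: drop double negation, giving Y.
    × closes — contains both Y and \lnot Y.
All 2 branches close.
Every branch closed, so the negation is unsatisfiable and the formula is valid.

Valid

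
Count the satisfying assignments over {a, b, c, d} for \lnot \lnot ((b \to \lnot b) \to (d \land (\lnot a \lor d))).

Initial set: {\lnot \lnot ((b \to \lnot b) \to (d \land (\lnot a \lor d)))}.
\lnot \lnot ((b \to \lnot b) \to (d \land (\lnot a \lor d))): drop double negation, giving ((b \to \lnot b) \to (d \land (\lnot a \lor d))).
((b \to \lnot b) \to (d \land (\lnot a \lor d))): β-rule — branch into \lnot (b \to \lnot b)  //  (d \land (\lnot a \lor d)).
  branch 1 (add \lnot (b \to \lnot b)):
    \lnot (b \to \lnot b): α-rule — add b, \lnot \lnot b.
    ○ open, literals {b=true}.
  branch 2 (add (d \land (\lnot a \lor d))):
    (d \land (\lnot a \lor d)): α-rule — add d, (\lnot a \lor d).
    (\lnot a \lor d): β-rule — branch into \lnot a  //  d.
      branch 2.1 (add \lnot a):
        ○ open, literals {a=false, d=true}.
      branch 2.2 (add d):
        ○ open, literals {d=true}.
0 branches closed, 3 open.
Each open branch fixes some atoms; the unmentioned ones are free. Counting distinct full assignments: branch {b=true} (a, c, d) contributes 8 new; branch {a=false, d=true} (b, c) contributes 2 new; branch {d=true} (a, b, c) contributes 2 new. Total: 12.

12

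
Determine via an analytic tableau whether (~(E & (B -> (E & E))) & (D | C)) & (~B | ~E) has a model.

Satisfiable

Initial set: {((~(E & (B -> (E & E))) & (D | C)) & (~B | ~E))}.
((~(E & (B -> (E & E))) & (D | C)) & (~B | ~E)): α-rule — add (~(E & (B -> (E & E))) & (D | C)), (~B | ~E).
(~(E & (B -> (E & E))) & (D | C)): α-rule — add ~(E & (B -> (E & E))), (D | C).
(~B | ~E): β-rule — branch into ~B  //  ~E.
  branch 1 (add ~B):
    ~(E & (B -> (E & E))): β-rule — branch into ~E  //  ~(B -> (E & E)).
      branch 1.1 (add ~E):
        (D | C): β-rule — branch into D  //  C.
          branch 1.1.1 (add D):
            ○ open, literals {B=F, D=T, E=F}.
          branch 1.1.2 (add C):
            ○ open, literals {B=F, C=T, E=F}.
      branch 1.2 (add ~(B -> (E & E))):
        ~(B -> (E & E)): α-rule — add B, ~(E & E).
        × closes — contains both B and ~B.
  branch 2 (add ~E):
    ~(E & (B -> (E & E))): β-rule — branch into ~E  //  ~(B -> (E & E)).
      branch 2.1 (add ~E):
        (D | C): β-rule — branch into D  //  C.
          branch 2.1.1 (add D):
            ○ open, literals {D=T, E=F}.
          branch 2.1.2 (add C):
            ○ open, literals {C=T, E=F}.
      branch 2.2 (add ~(B -> (E & E))):
        ~(B -> (E & E)): α-rule — add B, ~(E & E).
        (D | C): β-rule — branch into D  //  C.
          branch 2.2.1 (add D):
            ~(E & E): β-rule — branch into ~E  //  ~E.
              branch 2.2.1.1 (add ~E):
                ○ open, literals {B=T, D=T, E=F}.
              branch 2.2.1.2 (add ~E):
                ○ open, literals {B=T, D=T, E=F}.
          branch 2.2.2 (add C):
            ~(E & E): β-rule — branch into ~E  //  ~E.
              branch 2.2.2.1 (add ~E):
                ○ open, literals {B=T, C=T, E=F}.
              branch 2.2.2.2 (add ~E):
                ○ open, literals {B=T, C=T, E=F}.
1 branch closed, 8 open.
An open branch gives a satisfying assignment: B=F, D=T, E=F.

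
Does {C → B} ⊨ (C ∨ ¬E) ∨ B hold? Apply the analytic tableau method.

No

Initial set: {T (C → B); F ((C ∨ ¬E) ∨ B)}.
F ((C ∨ ¬E) ∨ B): α-rule — add F (C ∨ ¬E), F B.
F (C ∨ ¬E): α-rule — add F C, F ¬E.
T (C → B): β-rule — branch into F C  //  T B.
  branch 1 (add F C):
    ○ open, literals {B=F, C=F, E=T}.
  branch 2 (add T B):
    × closes — contains both B and ¬B.
1 branch closed, 1 open.
An open branch gives a countermodel: B=F, C=F, E=T (unmentioned atoms arbitrary); the premises hold there but the conclusion fails.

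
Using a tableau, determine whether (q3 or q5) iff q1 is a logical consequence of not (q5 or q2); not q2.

Initial set: {not (q5 or q2); not q2; not ((q3 or q5) iff q1)}.
not (q5 or q2): α-rule — add not q5, not q2.
not ((q3 or q5) iff q1): β-rule — branch into (q3 or q5), not q1  //  not (q3 or q5), q1.
  branch 1 (add (q3 or q5), not q1):
    (q3 or q5): β-rule — branch into q3  //  q5.
      branch 1.1 (add q3):
        ○ open, literals {q1=false, q2=false, q3=true, q5=false}.
      branch 1.2 (add q5):
        × closes — contains both q5 and not q5.
  branch 2 (add not (q3 or q5), q1):
    not (q3 or q5): α-rule — add not q3, not q5.
    ○ open, literals {q1=true, q2=false, q3=false, q5=false}.
1 branch closed, 2 open.
An open branch gives a countermodel: q1=false, q2=false, q3=true, q5=false (unmentioned atoms arbitrary); the premises hold there but the conclusion fails.

No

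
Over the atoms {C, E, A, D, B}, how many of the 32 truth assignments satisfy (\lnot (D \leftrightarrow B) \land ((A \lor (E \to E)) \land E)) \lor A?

Initial set: {((\lnot (D \leftrightarrow B) \land ((A \lor (E \to E)) \land E)) \lor A)}.
((\lnot (D \leftrightarrow B) \land ((A \lor (E \to E)) \land E)) \lor A): β-rule — branch into (\lnot (D \leftrightarrow B) \land ((A \lor (E \to E)) \land E))  //  A.
  branch 1 (add (\lnot (D \leftrightarrow B) \land ((A \lor (E \to E)) \land E))):
    (\lnot (D \leftrightarrow B) \land ((A \lor (E \to E)) \land E)): α-rule — add \lnot (D \leftrightarrow B), ((A \lor (E \to E)) \land E).
    ((A \lor (E \to E)) \land E): α-rule — add (A \lor (E \to E)), E.
    \lnot (D \leftrightarrow B): β-rule — branch into D, \lnot B  //  \lnot D, B.
      branch 1.1 (add D, \lnot B):
        (A \lor (E \to E)): β-rule — branch into A  //  (E \to E).
          branch 1.1.1 (add A):
            ○ open, literals {A=1, B=0, D=1, E=1}.
          branch 1.1.2 (add (E \to E)):
            (E \to E): β-rule — branch into \lnot E  //  E.
              branch 1.1.2.1 (add \lnot E):
                × closes — contains both E and \lnot E.
              branch 1.1.2.2 (add E):
                ○ open, literals {B=0, D=1, E=1}.
      branch 1.2 (add \lnot D, B):
        (A \lor (E \to E)): β-rule — branch into A  //  (E \to E).
          branch 1.2.1 (add A):
            ○ open, literals {A=1, B=1, D=0, E=1}.
          branch 1.2.2 (add (E \to E)):
            (E \to E): β-rule — branch into \lnot E  //  E.
              branch 1.2.2.1 (add \lnot E):
                × closes — contains both E and \lnot E.
              branch 1.2.2.2 (add E):
                ○ open, literals {B=1, D=0, E=1}.
  branch 2 (add A):
    ○ open, literals {A=1}.
2 branches closed, 5 open.
Each open branch fixes some atoms; the unmentioned ones are free. Counting distinct full assignments: branch {A=1, B=0, D=1, E=1} (C) contributes 2 new; branch {B=0, D=1, E=1} (C, A) contributes 2 new; branch {A=1, B=1, D=0, E=1} (C) contributes 2 new; branch {B=1, D=0, E=1} (C, A) contributes 2 new; branch {A=1} (C, E, D, B) contributes 12 new. Total: 20.

20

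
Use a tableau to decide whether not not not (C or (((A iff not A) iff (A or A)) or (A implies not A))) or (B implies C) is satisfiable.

Satisfiable

Initial set: {(not not not (C or (((A iff not A) iff (A or A)) or (A implies not A))) or (B implies C))}.
(not not not (C or (((A iff not A) iff (A or A)) or (A implies not A))) or (B implies C)): β-rule — branch into not not not (C or (((A iff not A) iff (A or A)) or (A implies not A)))  //  (B implies C).
  branch 1 (add not not not (C or (((A iff not A) iff (A or A)) or (A implies not A)))):
    not not not (C or (((A iff not A) iff (A or A)) or (A implies not A))): drop double negation, giving not (C or (((A iff not A) iff (A or A)) or (A implies not A))).
    not (C or (((A iff not A) iff (A or A)) or (A implies not A))): α-rule — add not C, not (((A iff not A) iff (A or A)) or (A implies not A)).
    not (((A iff not A) iff (A or A)) or (A implies not A)): α-rule — add not ((A iff not A) iff (A or A)), not (A implies not A).
    not (A implies not A): α-rule — add A, not not A.
    not ((A iff not A) iff (A or A)): β-rule — branch into (A iff not A), not (A or A)  //  not (A iff not A), (A or A).
      branch 1.1 (add (A iff not A), not (A or A)):
        not (A or A): α-rule — add not A, not A.
        × closes — contains both A and not A.
      branch 1.2 (add not (A iff not A), (A or A)):
        not (A iff not A): β-rule — branch into A, not not A  //  not A, not A.
          branch 1.2.1 (add A, not not A):
            (A or A): β-rule — branch into A  //  A.
              branch 1.2.1.1 (add A):
                ○ open, literals {A=true, C=false}.
              branch 1.2.1.2 (add A):
                ○ open, literals {A=true, C=false}.
          branch 1.2.2 (add not A, not A):
            × closes — contains both A and not A.
  branch 2 (add (B implies C)):
    (B implies C): β-rule — branch into not B  //  C.
      branch 2.1 (add not B):
        ○ open, literals {B=false}.
      branch 2.2 (add C):
        ○ open, literals {C=true}.
2 branches closed, 4 open.
An open branch gives a satisfying assignment: A=true, C=false.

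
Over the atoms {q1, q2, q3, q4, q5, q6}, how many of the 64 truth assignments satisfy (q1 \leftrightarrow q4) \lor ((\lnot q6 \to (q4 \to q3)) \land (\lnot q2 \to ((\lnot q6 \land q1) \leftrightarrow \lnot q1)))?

Initial set: {((q1 \leftrightarrow q4) \lor ((\lnot q6 \to (q4 \to q3)) \land (\lnot q2 \to ((\lnot q6 \land q1) \leftrightarrow \lnot q1))))}.
((q1 \leftrightarrow q4) \lor ((\lnot q6 \to (q4 \to q3)) \land (\lnot q2 \to ((\lnot q6 \land q1) \leftrightarrow \lnot q1)))): β-rule — branch into (q1 \leftrightarrow q4)  //  ((\lnot q6 \to (q4 \to q3)) \land (\lnot q2 \to ((\lnot q6 \land q1) \leftrightarrow \lnot q1))).
  branch 1 (add (q1 \leftrightarrow q4)):
    (q1 \leftrightarrow q4): β-rule — branch into q1, q4  //  \lnot q1, \lnot q4.
      branch 1.1 (add q1, q4):
        ○ open, literals {q1=1, q4=1}.
      branch 1.2 (add \lnot q1, \lnot q4):
        ○ open, literals {q1=0, q4=0}.
  branch 2 (add ((\lnot q6 \to (q4 \to q3)) \land (\lnot q2 \to ((\lnot q6 \land q1) \leftrightarrow \lnot q1)))):
    ((\lnot q6 \to (q4 \to q3)) \land (\lnot q2 \to ((\lnot q6 \land q1) \leftrightarrow \lnot q1))): α-rule — add (\lnot q6 \to (q4 \to q3)), (\lnot q2 \to ((\lnot q6 \land q1) \leftrightarrow \lnot q1)).
    (\lnot q6 \to (q4 \to q3)): β-rule — branch into \lnot \lnot q6  //  (q4 \to q3).
      branch 2.1 (add \lnot \lnot q6):
        (\lnot q2 \to ((\lnot q6 \land q1) \leftrightarrow \lnot q1)): β-rule — branch into \lnot \lnot q2  //  ((\lnot q6 \land q1) \leftrightarrow \lnot q1).
          branch 2.1.1 (add \lnot \lnot q2):
            ○ open, literals {q2=1, q6=1}.
          branch 2.1.2 (add ((\lnot q6 \land q1) \leftrightarrow \lnot q1)):
            ((\lnot q6 \land q1) \leftrightarrow \lnot q1): β-rule — branch into (\lnot q6 \land q1), \lnot q1  //  \lnot (\lnot q6 \land q1), \lnot \lnot q1.
              branch 2.1.2.1 (add (\lnot q6 \land q1), \lnot q1):
                (\lnot q6 \land q1): α-rule — add \lnot q6, q1.
                × closes — contains both q6 and \lnot q6.
              branch 2.1.2.2 (add \lnot (\lnot q6 \land q1), \lnot \lnot q1):
                \lnot (\lnot q6 \land q1): β-rule — branch into \lnot \lnot q6  //  \lnot q1.
                  branch 2.1.2.2.1 (add \lnot \lnot q6):
                    ○ open, literals {q1=1, q6=1}.
                  branch 2.1.2.2.2 (add \lnot q1):
                    × closes — contains both q1 and \lnot q1.
      branch 2.2 (add (q4 \to q3)):
        (\lnot q2 \to ((\lnot q6 \land q1) \leftrightarrow \lnot q1)): β-rule — branch into \lnot \lnot q2  //  ((\lnot q6 \land q1) \leftrightarrow \lnot q1).
          branch 2.2.1 (add \lnot \lnot q2):
            (q4 \to q3): β-rule — branch into \lnot q4  //  q3.
              branch 2.2.1.1 (add \lnot q4):
                ○ open, literals {q2=1, q4=0}.
              branch 2.2.1.2 (add q3):
                ○ open, literals {q2=1, q3=1}.
          branch 2.2.2 (add ((\lnot q6 \land q1) \leftrightarrow \lnot q1)):
            (q4 \to q3): β-rule — branch into \lnot q4  //  q3.
              branch 2.2.2.1 (add \lnot q4):
                ((\lnot q6 \land q1) \leftrightarrow \lnot q1): β-rule — branch into (\lnot q6 \land q1), \lnot q1  //  \lnot (\lnot q6 \land q1), \lnot \lnot q1.
                  branch 2.2.2.1.1 (add (\lnot q6 \land q1), \lnot q1):
                    (\lnot q6 \land q1): α-rule — add \lnot q6, q1.
                    × closes — contains both q1 and \lnot q1.
                  branch 2.2.2.1.2 (add \lnot (\lnot q6 \land q1), \lnot \lnot q1):
                    \lnot (\lnot q6 \land q1): β-rule — branch into \lnot \lnot q6  //  \lnot q1.
                      branch 2.2.2.1.2.1 (add \lnot \lnot q6):
                        ○ open, literals {q1=1, q4=0, q6=1}.
                      branch 2.2.2.1.2.2 (add \lnot q1):
                        × closes — contains both q1 and \lnot q1.
              branch 2.2.2.2 (add q3):
                ((\lnot q6 \land q1) \leftrightarrow \lnot q1): β-rule — branch into (\lnot q6 \land q1), \lnot q1  //  \lnot (\lnot q6 \land q1), \lnot \lnot q1.
                  branch 2.2.2.2.1 (add (\lnot q6 \land q1), \lnot q1):
                    (\lnot q6 \land q1): α-rule — add \lnot q6, q1.
                    × closes — contains both q1 and \lnot q1.
                  branch 2.2.2.2.2 (add \lnot (\lnot q6 \land q1), \lnot \lnot q1):
                    \lnot (\lnot q6 \land q1): β-rule — branch into \lnot \lnot q6  //  \lnot q1.
                      branch 2.2.2.2.2.1 (add \lnot \lnot q6):
                        ○ open, literals {q1=1, q3=1, q6=1}.
                      branch 2.2.2.2.2.2 (add \lnot q1):
                        × closes — contains both q1 and \lnot q1.
6 branches closed, 8 open.
Each open branch fixes some atoms; the unmentioned ones are free. Counting distinct full assignments: branch {q1=1, q4=1} (q2, q3, q5, q6) contributes 16 new; branch {q1=0, q4=0} (q2, q3, q5, q6) contributes 16 new; branch {q2=1, q6=1} (q1, q3, q4, q5) contributes 8 new; branch {q1=1, q6=1} (q2, q3, q4, q5) contributes 4 new; branch {q2=1, q4=0} (q1, q3, q5, q6) contributes 4 new; branch {q2=1, q3=1} (q1, q4, q5, q6) contributes 2 new; branch {q1=1, q4=0, q6=1} (q2, q3, q5) contributes 0 new; branch {q1=1, q3=1, q6=1} (q2, q4, q5) contributes 0 new. Total: 50.

50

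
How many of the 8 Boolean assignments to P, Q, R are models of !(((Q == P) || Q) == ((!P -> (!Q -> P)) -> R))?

Initial set: {!(((Q == P) || Q) == ((!P -> (!Q -> P)) -> R))}.
!(((Q == P) || Q) == ((!P -> (!Q -> P)) -> R)): β-rule — branch into ((Q == P) || Q), !((!P -> (!Q -> P)) -> R)  //  !((Q == P) || Q), ((!P -> (!Q -> P)) -> R).
  branch 1 (add ((Q == P) || Q), !((!P -> (!Q -> P)) -> R)):
    !((!P -> (!Q -> P)) -> R): α-rule — add (!P -> (!Q -> P)), !R.
    ((Q == P) || Q): β-rule — branch into (Q == P)  //  Q.
      branch 1.1 (add (Q == P)):
        (!P -> (!Q -> P)): β-rule — branch into !!P  //  (!Q -> P).
          branch 1.1.1 (add !!P):
            (Q == P): β-rule — branch into Q, P  //  !Q, !P.
              branch 1.1.1.1 (add Q, P):
                ○ open, literals {P=1, Q=1, R=0}.
              branch 1.1.1.2 (add !Q, !P):
                × closes — contains both P and !P.
          branch 1.1.2 (add (!Q -> P)):
            (Q == P): β-rule — branch into Q, P  //  !Q, !P.
              branch 1.1.2.1 (add Q, P):
                (!Q -> P): β-rule — branch into !!Q  //  P.
                  branch 1.1.2.1.1 (add !!Q):
                    ○ open, literals {P=1, Q=1, R=0}.
                  branch 1.1.2.1.2 (add P):
                    ○ open, literals {P=1, Q=1, R=0}.
              branch 1.1.2.2 (add !Q, !P):
                (!Q -> P): β-rule — branch into !!Q  //  P.
                  branch 1.1.2.2.1 (add !!Q):
                    × closes — contains both Q and !Q.
                  branch 1.1.2.2.2 (add P):
                    × closes — contains both P and !P.
      branch 1.2 (add Q):
        (!P -> (!Q -> P)): β-rule — branch into !!P  //  (!Q -> P).
          branch 1.2.1 (add !!P):
            ○ open, literals {P=1, Q=1, R=0}.
          branch 1.2.2 (add (!Q -> P)):
            (!Q -> P): β-rule — branch into !!Q  //  P.
              branch 1.2.2.1 (add !!Q):
                ○ open, literals {Q=1, R=0}.
              branch 1.2.2.2 (add P):
                ○ open, literals {P=1, Q=1, R=0}.
  branch 2 (add !((Q == P) || Q), ((!P -> (!Q -> P)) -> R)):
    !((Q == P) || Q): α-rule — add !(Q == P), !Q.
    ((!P -> (!Q -> P)) -> R): β-rule — branch into !(!P -> (!Q -> P))  //  R.
      branch 2.1 (add !(!P -> (!Q -> P))):
        !(!P -> (!Q -> P)): α-rule — add !P, !(!Q -> P).
        !(!Q -> P): α-rule — add !Q, !P.
        !(Q == P): β-rule — branch into Q, !P  //  !Q, P.
          branch 2.1.1 (add Q, !P):
            × closes — contains both Q and !Q.
          branch 2.1.2 (add !Q, P):
            × closes — contains both P and !P.
      branch 2.2 (add R):
        !(Q == P): β-rule — branch into Q, !P  //  !Q, P.
          branch 2.2.1 (add Q, !P):
            × closes — contains both Q and !Q.
          branch 2.2.2 (add !Q, P):
            ○ open, literals {P=1, Q=0, R=1}.
6 branches closed, 7 open.
Each open branch fixes some atoms; the unmentioned ones are free. Counting distinct full assignments: branch {P=1, Q=1, R=0} (none free) contributes 1 new; branch {P=1, Q=1, R=0} (none free) contributes 0 new; branch {P=1, Q=1, R=0} (none free) contributes 0 new; branch {P=1, Q=1, R=0} (none free) contributes 0 new; branch {Q=1, R=0} (P) contributes 1 new; branch {P=1, Q=1, R=0} (none free) contributes 0 new; branch {P=1, Q=0, R=1} (none free) contributes 1 new. Total: 3.

3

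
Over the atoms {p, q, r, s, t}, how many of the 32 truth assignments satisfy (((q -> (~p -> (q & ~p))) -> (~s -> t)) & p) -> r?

26

Initial set: {((((q -> (~p -> (q & ~p))) -> (~s -> t)) & p) -> r)}.
((((q -> (~p -> (q & ~p))) -> (~s -> t)) & p) -> r): β-rule — branch into ~(((q -> (~p -> (q & ~p))) -> (~s -> t)) & p)  //  r.
  branch 1 (add ~(((q -> (~p -> (q & ~p))) -> (~s -> t)) & p)):
    ~(((q -> (~p -> (q & ~p))) -> (~s -> t)) & p): β-rule — branch into ~((q -> (~p -> (q & ~p))) -> (~s -> t))  //  ~p.
      branch 1.1 (add ~((q -> (~p -> (q & ~p))) -> (~s -> t))):
        ~((q -> (~p -> (q & ~p))) -> (~s -> t)): α-rule — add (q -> (~p -> (q & ~p))), ~(~s -> t).
        ~(~s -> t): α-rule — add ~s, ~t.
        (q -> (~p -> (q & ~p))): β-rule — branch into ~q  //  (~p -> (q & ~p)).
          branch 1.1.1 (add ~q):
            ○ open, literals {q=F, s=F, t=F}.
          branch 1.1.2 (add (~p -> (q & ~p))):
            (~p -> (q & ~p)): β-rule — branch into ~~p  //  (q & ~p).
              branch 1.1.2.1 (add ~~p):
                ○ open, literals {p=T, s=F, t=F}.
              branch 1.1.2.2 (add (q & ~p)):
                (q & ~p): α-rule — add q, ~p.
                ○ open, literals {p=F, q=T, s=F, t=F}.
      branch 1.2 (add ~p):
        ○ open, literals {p=F}.
  branch 2 (add r):
    ○ open, literals {r=T}.
0 branches closed, 5 open.
Each open branch fixes some atoms; the unmentioned ones are free. Counting distinct full assignments: branch {q=F, s=F, t=F} (p, r) contributes 4 new; branch {p=T, s=F, t=F} (q, r) contributes 2 new; branch {p=F, q=T, s=F, t=F} (r) contributes 2 new; branch {p=F} (q, r, s, t) contributes 12 new; branch {r=T} (p, q, s, t) contributes 6 new. Total: 26.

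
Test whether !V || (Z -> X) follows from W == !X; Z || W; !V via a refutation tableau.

Initial set: {(W == !X); (Z || W); !V; !(!V || (Z -> X))}.
!(!V || (Z -> X)): α-rule — add !!V, !(Z -> X).
× closes — contains both V and !V.
All 1 branch closes.
Every branch closed, so the premises entail the conclusion.

Yes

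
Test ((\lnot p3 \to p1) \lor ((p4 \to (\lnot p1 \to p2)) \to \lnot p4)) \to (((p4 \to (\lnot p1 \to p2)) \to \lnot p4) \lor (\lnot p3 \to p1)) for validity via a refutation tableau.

Assume the negation and expand:
Initial set: {\lnot (((\lnot p3 \to p1) \lor ((p4 \to (\lnot p1 \to p2)) \to \lnot p4)) \to (((p4 \to (\lnot p1 \to p2)) \to \lnot p4) \lor (\lnot p3 \to p1)))}.
\lnot (((\lnot p3 \to p1) \lor ((p4 \to (\lnot p1 \to p2)) \to \lnot p4)) \to (((p4 \to (\lnot p1 \to p2)) \to \lnot p4) \lor (\lnot p3 \to p1))): α-rule — add ((\lnot p3 \to p1) \lor ((p4 \to (\lnot p1 \to p2)) \to \lnot p4)), \lnot (((p4 \to (\lnot p1 \to p2)) \to \lnot p4) \lor (\lnot p3 \to p1)).
\lnot (((p4 \to (\lnot p1 \to p2)) \to \lnot p4) \lor (\lnot p3 \to p1)): α-rule — add \lnot ((p4 \to (\lnot p1 \to p2)) \to \lnot p4), \lnot (\lnot p3 \to p1).
\lnot ((p4 \to (\lnot p1 \to p2)) \to \lnot p4): α-rule — add (p4 \to (\lnot p1 \to p2)), \lnot \lnot p4.
\lnot (\lnot p3 \to p1): α-rule — add \lnot p3, \lnot p1.
((\lnot p3 \to p1) \lor ((p4 \to (\lnot p1 \to p2)) \to \lnot p4)): β-rule — branch into (\lnot p3 \to p1)  //  ((p4 \to (\lnot p1 \to p2)) \to \lnot p4).
  branch 1 (add (\lnot p3 \to p1)):
    (p4 \to (\lnot p1 \to p2)): β-rule — branch into \lnot p4  //  (\lnot p1 \to p2).
      branch 1.1 (add \lnot p4):
        × closes — contains both p4 and \lnot p4.
      branch 1.2 (add (\lnot p1 \to p2)):
        (\lnot p3 \to p1): β-rule — branch into \lnot \lnot p3  //  p1.
          branch 1.2.1 (add \lnot \lnot p3):
            × closes — contains both p3 and \lnot p3.
          branch 1.2.2 (add p1):
            × closes — contains both p1 and \lnot p1.
  branch 2 (add ((p4 \to (\lnot p1 \to p2)) \to \lnot p4)):
    (p4 \to (\lnot p1 \to p2)): β-rule — branch into \lnot p4  //  (\lnot p1 \to p2).
      branch 2.1 (add \lnot p4):
        × closes — contains both p4 and \lnot p4.
      branch 2.2 (add (\lnot p1 \to p2)):
        ((p4 \to (\lnot p1 \to p2)) \to \lnot p4): β-rule — branch into \lnot (p4 \to (\lnot p1 \to p2))  //  \lnot p4.
          branch 2.2.1 (add \lnot (p4 \to (\lnot p1 \to p2))):
            \lnot (p4 \to (\lnot p1 \to p2)): α-rule — add p4, \lnot (\lnot p1 \to p2).
            \lnot (\lnot p1 \to p2): α-rule — add \lnot p1, \lnot p2.
            (\lnot p1 \to p2): β-rule — branch into \lnot \lnot p1  //  p2.
              branch 2.2.1.1 (add \lnot \lnot p1):
                × closes — contains both p1 and \lnot p1.
              branch 2.2.1.2 (add p2):
                × closes — contains both p2 and \lnot p2.
          branch 2.2.2 (add \lnot p4):
            × closes — contains both p4 and \lnot p4.
All 7 branches close.
Every branch closed, so the negation is unsatisfiable and the formula is valid.

Valid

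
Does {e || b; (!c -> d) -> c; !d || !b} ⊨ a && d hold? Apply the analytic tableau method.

Initial set: {(e || b); ((!c -> d) -> c); (!d || !b); !(a && d)}.
(e || b): β-rule — branch into e  //  b.
  branch 1 (add e):
    ((!c -> d) -> c): β-rule — branch into !(!c -> d)  //  c.
      branch 1.1 (add !(!c -> d)):
        !(!c -> d): α-rule — add !c, !d.
        (!d || !b): β-rule — branch into !d  //  !b.
          branch 1.1.1 (add !d):
            !(a && d): β-rule — branch into !a  //  !d.
              branch 1.1.1.1 (add !a):
                ○ open, literals {a=0, c=0, d=0, e=1}.
              branch 1.1.1.2 (add !d):
                ○ open, literals {c=0, d=0, e=1}.
          branch 1.1.2 (add !b):
            !(a && d): β-rule — branch into !a  //  !d.
              branch 1.1.2.1 (add !a):
                ○ open, literals {a=0, b=0, c=0, d=0, e=1}.
              branch 1.1.2.2 (add !d):
                ○ open, literals {b=0, c=0, d=0, e=1}.
      branch 1.2 (add c):
        (!d || !b): β-rule — branch into !d  //  !b.
          branch 1.2.1 (add !d):
            !(a && d): β-rule — branch into !a  //  !d.
              branch 1.2.1.1 (add !a):
                ○ open, literals {a=0, c=1, d=0, e=1}.
              branch 1.2.1.2 (add !d):
                ○ open, literals {c=1, d=0, e=1}.
          branch 1.2.2 (add !b):
            !(a && d): β-rule — branch into !a  //  !d.
              branch 1.2.2.1 (add !a):
                ○ open, literals {a=0, b=0, c=1, e=1}.
              branch 1.2.2.2 (add !d):
                ○ open, literals {b=0, c=1, d=0, e=1}.
  branch 2 (add b):
    ((!c -> d) -> c): β-rule — branch into !(!c -> d)  //  c.
      branch 2.1 (add !(!c -> d)):
        !(!c -> d): α-rule — add !c, !d.
        (!d || !b): β-rule — branch into !d  //  !b.
          branch 2.1.1 (add !d):
            !(a && d): β-rule — branch into !a  //  !d.
              branch 2.1.1.1 (add !a):
                ○ open, literals {a=0, b=1, c=0, d=0}.
              branch 2.1.1.2 (add !d):
                ○ open, literals {b=1, c=0, d=0}.
          branch 2.1.2 (add !b):
            × closes — contains both b and !b.
      branch 2.2 (add c):
        (!d || !b): β-rule — branch into !d  //  !b.
          branch 2.2.1 (add !d):
            !(a && d): β-rule — branch into !a  //  !d.
              branch 2.2.1.1 (add !a):
                ○ open, literals {a=0, b=1, c=1, d=0}.
              branch 2.2.1.2 (add !d):
                ○ open, literals {b=1, c=1, d=0}.
          branch 2.2.2 (add !b):
            × closes — contains both b and !b.
2 branches closed, 12 open.
An open branch gives a countermodel: a=0, c=0, d=0, e=1 (unmentioned atoms arbitrary); the premises hold there but the conclusion fails.

No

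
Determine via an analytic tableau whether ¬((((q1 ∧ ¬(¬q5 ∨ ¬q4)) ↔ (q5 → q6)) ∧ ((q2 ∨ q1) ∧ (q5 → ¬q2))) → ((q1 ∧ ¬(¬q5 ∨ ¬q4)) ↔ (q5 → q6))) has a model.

Unsatisfiable

Initial set: {T ¬((((q1 ∧ ¬(¬q5 ∨ ¬q4)) ↔ (q5 → q6)) ∧ ((q2 ∨ q1) ∧ (q5 → ¬q2))) → ((q1 ∧ ¬(¬q5 ∨ ¬q4)) ↔ (q5 → q6)))}.
T ¬((((q1 ∧ ¬(¬q5 ∨ ¬q4)) ↔ (q5 → q6)) ∧ ((q2 ∨ q1) ∧ (q5 → ¬q2))) → ((q1 ∧ ¬(¬q5 ∨ ¬q4)) ↔ (q5 → q6))): α-rule — add T (((q1 ∧ ¬(¬q5 ∨ ¬q4)) ↔ (q5 → q6)) ∧ ((q2 ∨ q1) ∧ (q5 → ¬q2))), F ((q1 ∧ ¬(¬q5 ∨ ¬q4)) ↔ (q5 → q6)).
T (((q1 ∧ ¬(¬q5 ∨ ¬q4)) ↔ (q5 → q6)) ∧ ((q2 ∨ q1) ∧ (q5 → ¬q2))): α-rule — add T ((q1 ∧ ¬(¬q5 ∨ ¬q4)) ↔ (q5 → q6)), T ((q2 ∨ q1) ∧ (q5 → ¬q2)).
T ((q2 ∨ q1) ∧ (q5 → ¬q2)): α-rule — add T (q2 ∨ q1), T (q5 → ¬q2).
F ((q1 ∧ ¬(¬q5 ∨ ¬q4)) ↔ (q5 → q6)): β-rule — branch into T (q1 ∧ ¬(¬q5 ∨ ¬q4)), F (q5 → q6)  //  F (q1 ∧ ¬(¬q5 ∨ ¬q4)), T (q5 → q6).
  branch 1 (add T (q1 ∧ ¬(¬q5 ∨ ¬q4)), F (q5 → q6)):
    T (q1 ∧ ¬(¬q5 ∨ ¬q4)): α-rule — add T q1, T ¬(¬q5 ∨ ¬q4).
    F (q5 → q6): α-rule — add T q5, F q6.
    T ¬(¬q5 ∨ ¬q4): α-rule — add F ¬q5, F ¬q4.
    T ((q1 ∧ ¬(¬q5 ∨ ¬q4)) ↔ (q5 → q6)): β-rule — branch into T (q1 ∧ ¬(¬q5 ∨ ¬q4)), T (q5 → q6)  //  F (q1 ∧ ¬(¬q5 ∨ ¬q4)), F (q5 → q6).
      branch 1.1 (add T (q1 ∧ ¬(¬q5 ∨ ¬q4)), T (q5 → q6)):
        T (q1 ∧ ¬(¬q5 ∨ ¬q4)): α-rule — add T q1, T ¬(¬q5 ∨ ¬q4).
        T ¬(¬q5 ∨ ¬q4): α-rule — add F ¬q5, F ¬q4.
        T (q2 ∨ q1): β-rule — branch into T q2  //  T q1.
          branch 1.1.1 (add T q2):
            T (q5 → ¬q2): β-rule — branch into F q5  //  T ¬q2.
              branch 1.1.1.1 (add F q5):
                × closes — contains both q5 and ¬q5.
              branch 1.1.1.2 (add T ¬q2):
                × closes — contains both q2 and ¬q2.
          branch 1.1.2 (add T q1):
            T (q5 → ¬q2): β-rule — branch into F q5  //  T ¬q2.
              branch 1.1.2.1 (add F q5):
                × closes — contains both q5 and ¬q5.
              branch 1.1.2.2 (add T ¬q2):
                T (q5 → q6): β-rule — branch into F q5  //  T q6.
                  branch 1.1.2.2.1 (add F q5):
                    × closes — contains both q5 and ¬q5.
                  branch 1.1.2.2.2 (add T q6):
                    × closes — contains both q6 and ¬q6.
      branch 1.2 (add F (q1 ∧ ¬(¬q5 ∨ ¬q4)), F (q5 → q6)):
        F (q5 → q6): α-rule — add T q5, F q6.
        T (q2 ∨ q1): β-rule — branch into T q2  //  T q1.
          branch 1.2.1 (add T q2):
            T (q5 → ¬q2): β-rule — branch into F q5  //  T ¬q2.
              branch 1.2.1.1 (add F q5):
                × closes — contains both q5 and ¬q5.
              branch 1.2.1.2 (add T ¬q2):
                × closes — contains both q2 and ¬q2.
          branch 1.2.2 (add T q1):
            T (q5 → ¬q2): β-rule — branch into F q5  //  T ¬q2.
              branch 1.2.2.1 (add F q5):
                × closes — contains both q5 and ¬q5.
              branch 1.2.2.2 (add T ¬q2):
                F (q1 ∧ ¬(¬q5 ∨ ¬q4)): β-rule — branch into F q1  //  F ¬(¬q5 ∨ ¬q4).
                  branch 1.2.2.2.1 (add F q1):
                    × closes — contains both q1 and ¬q1.
                  branch 1.2.2.2.2 (add F ¬(¬q5 ∨ ¬q4)):
                    F ¬(¬q5 ∨ ¬q4): β-rule — branch into T ¬q5  //  T ¬q4.
                      branch 1.2.2.2.2.1 (add T ¬q5):
                        × closes — contains both q5 and ¬q5.
                      branch 1.2.2.2.2.2 (add T ¬q4):
                        × closes — contains both q4 and ¬q4.
  branch 2 (add F (q1 ∧ ¬(¬q5 ∨ ¬q4)), T (q5 → q6)):
    T ((q1 ∧ ¬(¬q5 ∨ ¬q4)) ↔ (q5 → q6)): β-rule — branch into T (q1 ∧ ¬(¬q5 ∨ ¬q4)), T (q5 → q6)  //  F (q1 ∧ ¬(¬q5 ∨ ¬q4)), F (q5 → q6).
      branch 2.1 (add T (q1 ∧ ¬(¬q5 ∨ ¬q4)), T (q5 → q6)):
        T (q1 ∧ ¬(¬q5 ∨ ¬q4)): α-rule — add T q1, T ¬(¬q5 ∨ ¬q4).
        T ¬(¬q5 ∨ ¬q4): α-rule — add F ¬q5, F ¬q4.
        T (q2 ∨ q1): β-rule — branch into T q2  //  T q1.
          branch 2.1.1 (add T q2):
            T (q5 → ¬q2): β-rule — branch into F q5  //  T ¬q2.
              branch 2.1.1.1 (add F q5):
                × closes — contains both q5 and ¬q5.
              branch 2.1.1.2 (add T ¬q2):
                × closes — contains both q2 and ¬q2.
          branch 2.1.2 (add T q1):
            T (q5 → ¬q2): β-rule — branch into F q5  //  T ¬q2.
              branch 2.1.2.1 (add F q5):
                × closes — contains both q5 and ¬q5.
              branch 2.1.2.2 (add T ¬q2):
                F (q1 ∧ ¬(¬q5 ∨ ¬q4)): β-rule — branch into F q1  //  F ¬(¬q5 ∨ ¬q4).
                  branch 2.1.2.2.1 (add F q1):
                    × closes — contains both q1 and ¬q1.
                  branch 2.1.2.2.2 (add F ¬(¬q5 ∨ ¬q4)):
                    T (q5 → q6): β-rule — branch into F q5  //  T q6.
                      branch 2.1.2.2.2.1 (add F q5):
                        × closes — contains both q5 and ¬q5.
                      branch 2.1.2.2.2.2 (add T q6):
                        T (q5 → q6): β-rule — branch into F q5  //  T q6.
                          branch 2.1.2.2.2.2.1 (add F q5):
                            × closes — contains both q5 and ¬q5.
                          branch 2.1.2.2.2.2.2 (add T q6):
                            F ¬(¬q5 ∨ ¬q4): β-rule — branch into T ¬q5  //  T ¬q4.
                              branch 2.1.2.2.2.2.2.1 (add T ¬q5):
                                × closes — contains both q5 and ¬q5.
                              branch 2.1.2.2.2.2.2.2 (add T ¬q4):
                                × closes — contains both q4 and ¬q4.
      branch 2.2 (add F (q1 ∧ ¬(¬q5 ∨ ¬q4)), F (q5 → q6)):
        F (q5 → q6): α-rule — add T q5, F q6.
        T (q2 ∨ q1): β-rule — branch into T q2  //  T q1.
          branch 2.2.1 (add T q2):
            T (q5 → ¬q2): β-rule — branch into F q5  //  T ¬q2.
              branch 2.2.1.1 (add F q5):
                × closes — contains both q5 and ¬q5.
              branch 2.2.1.2 (add T ¬q2):
                × closes — contains both q2 and ¬q2.
          branch 2.2.2 (add T q1):
            T (q5 → ¬q2): β-rule — branch into F q5  //  T ¬q2.
              branch 2.2.2.1 (add F q5):
                × closes — contains both q5 and ¬q5.
              branch 2.2.2.2 (add T ¬q2):
                F (q1 ∧ ¬(¬q5 ∨ ¬q4)): β-rule — branch into F q1  //  F ¬(¬q5 ∨ ¬q4).
                  branch 2.2.2.2.1 (add F q1):
                    × closes — contains both q1 and ¬q1.
                  branch 2.2.2.2.2 (add F ¬(¬q5 ∨ ¬q4)):
                    T (q5 → q6): β-rule — branch into F q5  //  T q6.
                      branch 2.2.2.2.2.1 (add F q5):
                        × closes — contains both q5 and ¬q5.
                      branch 2.2.2.2.2.2 (add T q6):
                        × closes — contains both q6 and ¬q6.
All 25 branches close.
Every branch closed; the formula is unsatisfiable.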